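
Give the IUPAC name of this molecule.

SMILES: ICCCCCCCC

1-iodooctane

The parent chain contains 8 carbons (octane).
Number the chain so that the substituent locant set {1} is lower than {8} at the first point of difference.
With this numbering: an iodo group at C-1.
Putting it together: 1-iodooctane.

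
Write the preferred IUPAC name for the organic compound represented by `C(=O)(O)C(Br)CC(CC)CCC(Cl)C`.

The longest chain bearing the –COOH group is 8 carbons long (octane).
A carboxylic acid (terminal –COOH) is the principal characteristic group, giving the suffix -oic acid.
Choose the numbering such that the carboxylic acid carbon is C-1 by definition.
That gives a bromo group at C-2; a chloro group at C-7; an ethyl group at C-4.
The substituents are ordered alphabetically, ignoring any di-/tri- multipliers.
The name is 2-bromo-7-chloro-4-ethyloctanoic acid.

2-bromo-7-chloro-4-ethyloctanoic acid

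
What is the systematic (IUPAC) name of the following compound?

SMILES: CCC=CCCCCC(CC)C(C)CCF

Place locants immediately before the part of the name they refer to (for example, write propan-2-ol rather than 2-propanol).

The longest chain bearing the multiple bond is 12 carbons long (dodecane).
There is one C=C double bond, indicated by the ending -ene.
The numbering direction is chosen so that numbering from this end puts the double bond at C-3 rather than C-9.
This places the double bond between C-3 and C-4; an ethyl group at C-9; a fluoro group at C-12; a methyl group at C-10.
Substituent prefixes are cited in alphabetical order (multiplying prefixes like di-/tri- are ignored for ordering).
The name is 9-ethyl-12-fluoro-10-methyldodec-3-ene.

9-ethyl-12-fluoro-10-methyldodec-3-ene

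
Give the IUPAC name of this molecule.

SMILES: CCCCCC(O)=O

hexanoic acid

Counting along the main chain through the –COOH group gives 6 carbons: the parent is hexane.
A carboxylic acid (terminal –COOH) is the principal characteristic group, giving the suffix -oic acid.
Number the chain so that the carboxylic acid carbon is C-1 by definition.
The name is hexanoic acid.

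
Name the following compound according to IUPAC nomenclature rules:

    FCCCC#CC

6-fluorohex-2-yne

The longest carbon chain that includes the multiple bond has 6 carbons, so the parent hydride is hexane.
There is one C≡C triple bond, indicated by the ending -yne.
The numbering direction is chosen so that numbering from this end puts the triple bond at C-2 rather than C-4.
This places the triple bond between C-2 and C-3; a fluoro group at C-6.
Assembling the pieces gives 6-fluorohex-2-yne.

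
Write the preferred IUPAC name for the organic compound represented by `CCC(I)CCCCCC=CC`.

The longest chain bearing the multiple bond is 11 carbons long (undecane).
A C=C double bond in the chain gives the infix -ene-.
Choose the numbering such that numbering from this end puts the double bond at C-2 rather than C-9.
That gives the double bond between C-2 and C-3; an iodo group at C-9.
Assembling the pieces gives 9-iodoundec-2-ene.

9-iodoundec-2-ene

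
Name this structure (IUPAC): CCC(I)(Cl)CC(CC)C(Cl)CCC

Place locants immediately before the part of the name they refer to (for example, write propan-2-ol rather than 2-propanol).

3,6-dichloro-5-ethyl-3-iodononane

The longest carbon chain is 9 atoms: the parent is nonane.
Choose the numbering such that the substituent locant set {3,3,5,6} is lower than {4,5,7,7} at the first point of difference.
This places chloro groups at C-3 and C-6; an ethyl group at C-5; an iodo group at C-3.
Substituent prefixes are cited in alphabetical order (multiplying prefixes like di-/tri- are ignored for ordering).
Putting it together: 3,6-dichloro-5-ethyl-3-iodononane.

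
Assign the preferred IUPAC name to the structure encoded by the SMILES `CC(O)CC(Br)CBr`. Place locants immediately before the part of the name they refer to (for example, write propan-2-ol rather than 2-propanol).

Counting along the main chain through the –OH group gives 5 carbons: the parent is pentane.
An alcohol (–OH) is the principal characteristic group, giving the suffix -ol.
The numbering direction is chosen so that numbering from this end puts the hydroxyl group at C-2 rather than C-4.
With this numbering: the hydroxyl at C-2; bromo groups at C-4 and C-5.
Putting it together: 4,5-dibromopentan-2-ol.

4,5-dibromopentan-2-ol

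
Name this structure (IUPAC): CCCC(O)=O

butanoic acid

Counting along the main chain through the –COOH group gives 4 carbons: the parent is butane.
The highest-priority functional group is a carboxylic acid (terminal –COOH), so the name ends in -oic acid.
Choose the numbering such that the carboxylic acid carbon is C-1 by definition.
Putting it together: butanoic acid.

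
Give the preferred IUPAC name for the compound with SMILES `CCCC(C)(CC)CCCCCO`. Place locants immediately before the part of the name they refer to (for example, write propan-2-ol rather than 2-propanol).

The longest carbon chain that includes the –OH group has 9 carbons, so the parent hydride is nonane.
The principal characteristic group is an alcohol (–OH), named with the suffix -ol.
The numbering direction is chosen so that numbering from this end puts the hydroxyl group at C-1 rather than C-9.
That gives the hydroxyl at C-1; an ethyl group at C-6; a methyl group at C-6.
The substituents are ordered alphabetically, ignoring any di-/tri- multipliers.
Putting it together: 6-ethyl-6-methylnonan-1-ol.

6-ethyl-6-methylnonan-1-ol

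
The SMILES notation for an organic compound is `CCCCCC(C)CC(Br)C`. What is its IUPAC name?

The longest continuous carbon chain has 9 atoms, so the parent hydride is nonane.
The numbering direction is chosen so that the substituent locant set {2,4} is lower than {6,8} at the first point of difference.
With this numbering: a bromo group at C-2; a methyl group at C-4.
Prefixes are listed alphabetically: bromo, methyl.
Putting it together: 2-bromo-4-methylnonane.

2-bromo-4-methylnonane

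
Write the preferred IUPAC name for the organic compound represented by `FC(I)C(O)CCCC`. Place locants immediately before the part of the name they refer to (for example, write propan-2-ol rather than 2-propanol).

The longest chain bearing the –OH group is 6 carbons long (hexane).
The principal characteristic group is an alcohol (–OH), named with the suffix -ol.
Number the chain so that numbering from this end puts the hydroxyl group at C-2 rather than C-5.
With this numbering: the hydroxyl at C-2; a fluoro group at C-1; an iodo group at C-1.
Prefixes are listed alphabetically: fluoro, iodo.
Assembling the pieces gives 1-fluoro-1-iodohexan-2-ol.

1-fluoro-1-iodohexan-2-ol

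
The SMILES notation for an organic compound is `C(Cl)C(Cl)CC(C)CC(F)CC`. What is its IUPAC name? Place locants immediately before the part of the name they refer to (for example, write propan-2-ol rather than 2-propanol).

The longest continuous carbon chain has 8 atoms, so the parent hydride is octane.
Number the chain so that the substituent locant set {1,2,4,6} is lower than {3,5,7,8} at the first point of difference.
This places chloro groups at C-1 and C-2; a fluoro group at C-6; a methyl group at C-4.
The substituents are ordered alphabetically, ignoring any di-/tri- multipliers.
Putting it together: 1,2-dichloro-6-fluoro-4-methyloctane.

1,2-dichloro-6-fluoro-4-methyloctane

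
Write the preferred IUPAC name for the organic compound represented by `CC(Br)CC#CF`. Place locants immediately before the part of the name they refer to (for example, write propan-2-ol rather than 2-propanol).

The longest carbon chain that includes the multiple bond has 5 carbons, so the parent hydride is pentane.
The chain contains a C≡C triple bond, so the unsaturation ending is -yne.
The numbering direction is chosen so that numbering from this end puts the triple bond at C-1 rather than C-4.
That gives the triple bond between C-1 and C-2; a bromo group at C-4; a fluoro group at C-1.
Substituent prefixes are cited in alphabetical order (multiplying prefixes like di-/tri- are ignored for ordering).
The name is 4-bromo-1-fluoropent-1-yne.

4-bromo-1-fluoropent-1-yne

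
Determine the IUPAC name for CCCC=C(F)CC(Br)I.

The longest carbon chain that includes the multiple bond has 7 carbons, so the parent hydride is heptane.
The chain contains a C=C double bond, so the unsaturation ending is -ene.
Choose the numbering such that numbering from this end puts the double bond at C-3 rather than C-4.
That gives the double bond between C-3 and C-4; a bromo group at C-1; a fluoro group at C-3; an iodo group at C-1.
Substituent prefixes are cited in alphabetical order (multiplying prefixes like di-/tri- are ignored for ordering).
Putting it together: 1-bromo-3-fluoro-1-iodohept-3-ene.

1-bromo-3-fluoro-1-iodohept-3-ene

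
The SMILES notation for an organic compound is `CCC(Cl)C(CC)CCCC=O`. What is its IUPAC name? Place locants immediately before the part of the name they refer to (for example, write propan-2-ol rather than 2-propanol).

The longest carbon chain that includes the –CHO group has 8 carbons, so the parent hydride is octane.
The principal characteristic group is an aldehyde (terminal –CHO), named with the suffix -al.
Number the chain so that the aldehyde carbon is C-1 by definition.
With this numbering: a chloro group at C-6; an ethyl group at C-5.
Substituent prefixes are cited in alphabetical order (multiplying prefixes like di-/tri- are ignored for ordering).
Putting it together: 6-chloro-5-ethyloctanal.

6-chloro-5-ethyloctanal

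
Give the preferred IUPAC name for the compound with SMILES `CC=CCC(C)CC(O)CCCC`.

The longest chain bearing the –OH group and the multiple bond is 11 carbons long (undecane).
The highest-priority functional group is an alcohol (–OH), so the name ends in -ol.
There is one C=C double bond, indicated by the ending -ene.
Number the chain so that numbering from this end puts the hydroxyl group at C-5 rather than C-7.
With this numbering: the hydroxyl at C-5; the double bond between C-9 and C-10; a methyl group at C-7.
The name is 7-methylundec-9-en-5-ol.

7-methylundec-9-en-5-ol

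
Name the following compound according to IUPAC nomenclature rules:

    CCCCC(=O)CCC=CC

dec-8-en-5-one

The longest chain bearing the carbonyl and the multiple bond is 10 carbons long (decane).
The principal characteristic group is a ketone (C=O on an internal carbon), named with the suffix -one.
A C=C double bond in the chain gives the infix -ene-.
The numbering direction is chosen so that numbering from this end puts the carbonyl group at C-5 rather than C-6.
This places the carbonyl at C-5; the double bond between C-8 and C-9.
Assembling the pieces gives dec-8-en-5-one.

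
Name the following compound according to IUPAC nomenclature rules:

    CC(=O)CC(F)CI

4-fluoro-5-iodopentan-2-one

Counting along the main chain through the carbonyl gives 5 carbons: the parent is pentane.
A ketone (C=O on an internal carbon) is the principal characteristic group, giving the suffix -one.
Choose the numbering such that numbering from this end puts the carbonyl group at C-2 rather than C-4.
That gives the carbonyl at C-2; a fluoro group at C-4; an iodo group at C-5.
Prefixes are listed alphabetically: fluoro, iodo.
Assembling the pieces gives 4-fluoro-5-iodopentan-2-one.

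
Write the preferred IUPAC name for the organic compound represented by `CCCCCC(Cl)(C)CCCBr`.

The longest carbon chain is 9 atoms: the parent is nonane.
Choose the numbering such that the substituent locant set {1,4,4} is lower than {6,6,9} at the first point of difference.
That gives a bromo group at C-1; a chloro group at C-4; a methyl group at C-4.
Substituent prefixes are cited in alphabetical order (multiplying prefixes like di-/tri- are ignored for ordering).
Putting it together: 1-bromo-4-chloro-4-methylnonane.

1-bromo-4-chloro-4-methylnonane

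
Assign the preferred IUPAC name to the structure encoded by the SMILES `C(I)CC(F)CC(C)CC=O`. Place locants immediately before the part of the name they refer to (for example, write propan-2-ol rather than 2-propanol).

The longest carbon chain that includes the –CHO group has 7 carbons, so the parent hydride is heptane.
The highest-priority functional group is an aldehyde (terminal –CHO), so the name ends in -al.
Choose the numbering such that the aldehyde carbon is C-1 by definition.
With this numbering: a fluoro group at C-5; an iodo group at C-7; a methyl group at C-3.
Substituent prefixes are cited in alphabetical order (multiplying prefixes like di-/tri- are ignored for ordering).
The name is 5-fluoro-7-iodo-3-methylheptanal.

5-fluoro-7-iodo-3-methylheptanal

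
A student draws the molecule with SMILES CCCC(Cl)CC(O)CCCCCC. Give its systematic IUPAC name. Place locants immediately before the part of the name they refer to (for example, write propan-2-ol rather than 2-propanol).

4-chlorododecan-6-ol

Counting along the main chain through the –OH group gives 12 carbons: the parent is dodecane.
The principal characteristic group is an alcohol (–OH), named with the suffix -ol.
Number the chain so that numbering from this end puts the hydroxyl group at C-6 rather than C-7.
This places the hydroxyl at C-6; a chloro group at C-4.
The name is 4-chlorododecan-6-ol.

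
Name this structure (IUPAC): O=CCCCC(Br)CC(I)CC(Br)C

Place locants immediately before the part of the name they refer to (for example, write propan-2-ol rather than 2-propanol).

5,9-dibromo-7-iododecanal

The longest chain bearing the –CHO group is 10 carbons long (decane).
An aldehyde (terminal –CHO) is the principal characteristic group, giving the suffix -al.
The numbering direction is chosen so that the aldehyde carbon is C-1 by definition.
This places bromo groups at C-5 and C-9; an iodo group at C-7.
The substituents are ordered alphabetically, ignoring any di-/tri- multipliers.
Assembling the pieces gives 5,9-dibromo-7-iododecanal.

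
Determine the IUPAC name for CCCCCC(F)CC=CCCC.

7-fluorododec-4-ene

The longest carbon chain that includes the multiple bond has 12 carbons, so the parent hydride is dodecane.
There is one C=C double bond, indicated by the ending -ene.
Choose the numbering such that numbering from this end puts the double bond at C-4 rather than C-8.
This places the double bond between C-4 and C-5; a fluoro group at C-7.
The name is 7-fluorododec-4-ene.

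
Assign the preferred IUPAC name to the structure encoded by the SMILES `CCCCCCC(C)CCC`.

The parent chain contains 10 carbons (decane).
Choose the numbering such that the substituent locant set {4} is lower than {7} at the first point of difference.
That gives a methyl group at C-4.
The name is 4-methyldecane.

4-methyldecane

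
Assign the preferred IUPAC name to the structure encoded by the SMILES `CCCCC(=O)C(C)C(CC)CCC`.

Counting along the main chain through the carbonyl gives 10 carbons: the parent is decane.
The principal characteristic group is a ketone (C=O on an internal carbon), named with the suffix -one.
The numbering direction is chosen so that numbering from this end puts the carbonyl group at C-5 rather than C-6.
With this numbering: the carbonyl at C-5; an ethyl group at C-7; a methyl group at C-6.
Substituent prefixes are cited in alphabetical order (multiplying prefixes like di-/tri- are ignored for ordering).
Putting it together: 7-ethyl-6-methyldecan-5-one.

7-ethyl-6-methyldecan-5-one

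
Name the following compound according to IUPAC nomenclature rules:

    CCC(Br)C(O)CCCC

The longest chain bearing the –OH group is 8 carbons long (octane).
The principal characteristic group is an alcohol (–OH), named with the suffix -ol.
Number the chain so that numbering from this end puts the hydroxyl group at C-4 rather than C-5.
With this numbering: the hydroxyl at C-4; a bromo group at C-3.
Putting it together: 3-bromooctan-4-ol.

3-bromooctan-4-ol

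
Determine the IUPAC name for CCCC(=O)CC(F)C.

The longest carbon chain that includes the carbonyl has 7 carbons, so the parent hydride is heptane.
The highest-priority functional group is a ketone (C=O on an internal carbon), so the name ends in -one.
Number the chain so that the substituent locant set {2} is lower than {6} at the first point of difference.
This places the carbonyl at C-4; a fluoro group at C-2.
Assembling the pieces gives 2-fluoroheptan-4-one.

2-fluoroheptan-4-one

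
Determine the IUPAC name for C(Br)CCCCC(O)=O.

The longest carbon chain that includes the –COOH group has 6 carbons, so the parent hydride is hexane.
The highest-priority functional group is a carboxylic acid (terminal –COOH), so the name ends in -oic acid.
Number the chain so that the carboxylic acid carbon is C-1 by definition.
With this numbering: a bromo group at C-6.
The name is 6-bromohexanoic acid.

6-bromohexanoic acid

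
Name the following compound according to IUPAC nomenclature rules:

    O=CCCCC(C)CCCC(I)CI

Counting along the main chain through the –CHO group gives 10 carbons: the parent is decane.
The highest-priority functional group is an aldehyde (terminal –CHO), so the name ends in -al.
Choose the numbering such that the aldehyde carbon is C-1 by definition.
This places iodo groups at C-9 and C-10; a methyl group at C-5.
The substituents are ordered alphabetically, ignoring any di-/tri- multipliers.
The name is 9,10-diiodo-5-methyldecanal.

9,10-diiodo-5-methyldecanal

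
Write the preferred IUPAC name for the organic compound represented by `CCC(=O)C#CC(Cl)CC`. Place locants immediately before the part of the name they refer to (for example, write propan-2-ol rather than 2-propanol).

The longest chain bearing the carbonyl and the multiple bond is 8 carbons long (octane).
The principal characteristic group is a ketone (C=O on an internal carbon), named with the suffix -one.
The chain contains a C≡C triple bond, so the unsaturation ending is -yne.
Choose the numbering such that numbering from this end puts the carbonyl group at C-3 rather than C-6.
With this numbering: the carbonyl at C-3; the triple bond between C-4 and C-5; a chloro group at C-6.
Assembling the pieces gives 6-chlorooct-4-yn-3-one.

6-chlorooct-4-yn-3-one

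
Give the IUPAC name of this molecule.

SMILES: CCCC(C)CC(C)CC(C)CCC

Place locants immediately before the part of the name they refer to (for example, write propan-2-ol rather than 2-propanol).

4,6,8-trimethylundecane

The longest carbon chain is 11 atoms: the parent is undecane.
The molecule is symmetric, so either numbering direction gives the same locants.
With this numbering: methyl groups at C-4 and C-6 and C-8.
Putting it together: 4,6,8-trimethylundecane.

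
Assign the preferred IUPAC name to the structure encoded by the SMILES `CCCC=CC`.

hex-2-ene

The longest chain bearing the multiple bond is 6 carbons long (hexane).
There is one C=C double bond, indicated by the ending -ene.
Number the chain so that numbering from this end puts the double bond at C-2 rather than C-4.
This places the double bond between C-2 and C-3.
Putting it together: hex-2-ene.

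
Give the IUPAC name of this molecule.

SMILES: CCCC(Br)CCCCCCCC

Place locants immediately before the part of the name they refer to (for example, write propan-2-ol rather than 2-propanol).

The parent chain contains 12 carbons (dodecane).
Choose the numbering such that the substituent locant set {4} is lower than {9} at the first point of difference.
This places a bromo group at C-4.
The name is 4-bromododecane.

4-bromododecane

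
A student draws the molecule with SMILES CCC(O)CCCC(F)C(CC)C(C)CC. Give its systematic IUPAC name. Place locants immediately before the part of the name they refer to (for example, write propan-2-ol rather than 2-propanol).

8-ethyl-7-fluoro-9-methylundecan-3-ol

Counting along the main chain through the –OH group gives 11 carbons: the parent is undecane.
The principal characteristic group is an alcohol (–OH), named with the suffix -ol.
Choose the numbering such that numbering from this end puts the hydroxyl group at C-3 rather than C-9.
With this numbering: the hydroxyl at C-3; an ethyl group at C-8; a fluoro group at C-7; a methyl group at C-9.
The substituents are ordered alphabetically, ignoring any di-/tri- multipliers.
Putting it together: 8-ethyl-7-fluoro-9-methylundecan-3-ol.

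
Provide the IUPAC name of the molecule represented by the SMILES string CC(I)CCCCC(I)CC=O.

The longest chain bearing the –CHO group is 9 carbons long (nonane).
The principal characteristic group is an aldehyde (terminal –CHO), named with the suffix -al.
Number the chain so that the aldehyde carbon is C-1 by definition.
With this numbering: iodo groups at C-3 and C-8.
Assembling the pieces gives 3,8-diiodononanal.

3,8-diiodononanal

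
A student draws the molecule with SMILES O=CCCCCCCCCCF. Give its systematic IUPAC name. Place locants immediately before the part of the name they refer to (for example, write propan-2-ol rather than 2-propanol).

The longest chain bearing the –CHO group is 10 carbons long (decane).
The principal characteristic group is an aldehyde (terminal –CHO), named with the suffix -al.
Number the chain so that the aldehyde carbon is C-1 by definition.
With this numbering: a fluoro group at C-10.
Putting it together: 10-fluorodecanal.

10-fluorodecanal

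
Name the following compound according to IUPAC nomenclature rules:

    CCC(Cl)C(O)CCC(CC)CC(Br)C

Counting along the main chain through the –OH group gives 10 carbons: the parent is decane.
The principal characteristic group is an alcohol (–OH), named with the suffix -ol.
Choose the numbering such that numbering from this end puts the hydroxyl group at C-4 rather than C-7.
That gives the hydroxyl at C-4; a bromo group at C-9; a chloro group at C-3; an ethyl group at C-7.
Prefixes are listed alphabetically: bromo, chloro, ethyl.
Assembling the pieces gives 9-bromo-3-chloro-7-ethyldecan-4-ol.

9-bromo-3-chloro-7-ethyldecan-4-ol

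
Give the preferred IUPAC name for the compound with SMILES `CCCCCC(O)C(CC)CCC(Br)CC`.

The longest chain bearing the –OH group is 12 carbons long (dodecane).
An alcohol (–OH) is the principal characteristic group, giving the suffix -ol.
Number the chain so that numbering from this end puts the hydroxyl group at C-6 rather than C-7.
That gives the hydroxyl at C-6; a bromo group at C-10; an ethyl group at C-7.
Prefixes are listed alphabetically: bromo, ethyl.
The name is 10-bromo-7-ethyldodecan-6-ol.

10-bromo-7-ethyldodecan-6-ol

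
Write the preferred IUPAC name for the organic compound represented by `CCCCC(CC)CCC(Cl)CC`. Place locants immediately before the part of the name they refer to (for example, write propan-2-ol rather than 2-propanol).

3-chloro-6-ethyldecane

The longest continuous carbon chain has 10 atoms, so the parent hydride is decane.
The numbering direction is chosen so that the substituent locant set {3,6} is lower than {5,8} at the first point of difference.
With this numbering: a chloro group at C-3; an ethyl group at C-6.
The substituents are ordered alphabetically, ignoring any di-/tri- multipliers.
Putting it together: 3-chloro-6-ethyldecane.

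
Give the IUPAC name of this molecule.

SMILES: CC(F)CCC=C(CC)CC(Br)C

2-bromo-4-ethyl-8-fluoronon-4-ene

The longest chain bearing the multiple bond is 9 carbons long (nonane).
The chain contains a C=C double bond, so the unsaturation ending is -ene.
Number the chain so that numbering from this end puts the double bond at C-4 rather than C-5.
With this numbering: the double bond between C-4 and C-5; a bromo group at C-2; an ethyl group at C-4; a fluoro group at C-8.
Prefixes are listed alphabetically: bromo, ethyl, fluoro.
Putting it together: 2-bromo-4-ethyl-8-fluoronon-4-ene.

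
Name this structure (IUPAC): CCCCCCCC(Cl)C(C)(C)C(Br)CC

3-bromo-5-chloro-4,4-dimethyldodecane

The longest continuous carbon chain has 12 atoms, so the parent hydride is dodecane.
The numbering direction is chosen so that the substituent locant set {3,4,4,5} is lower than {8,9,9,10} at the first point of difference.
This places a bromo group at C-3; a chloro group at C-5; two methyl groups at C-4.
Substituent prefixes are cited in alphabetical order (multiplying prefixes like di-/tri- are ignored for ordering).
Putting it together: 3-bromo-5-chloro-4,4-dimethyldodecane.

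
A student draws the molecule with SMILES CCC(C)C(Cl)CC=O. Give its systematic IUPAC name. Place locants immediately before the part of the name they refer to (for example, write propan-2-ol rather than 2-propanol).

Counting along the main chain through the –CHO group gives 6 carbons: the parent is hexane.
The principal characteristic group is an aldehyde (terminal –CHO), named with the suffix -al.
The numbering direction is chosen so that the aldehyde carbon is C-1 by definition.
This places a chloro group at C-3; a methyl group at C-4.
Substituent prefixes are cited in alphabetical order (multiplying prefixes like di-/tri- are ignored for ordering).
Putting it together: 3-chloro-4-methylhexanal.

3-chloro-4-methylhexanal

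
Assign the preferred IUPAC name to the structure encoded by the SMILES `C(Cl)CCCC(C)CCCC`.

1-chloro-5-methylnonane

The parent chain contains 9 carbons (nonane).
Choose the numbering such that the substituent locant set {1,5} is lower than {5,9} at the first point of difference.
This places a chloro group at C-1; a methyl group at C-5.
The substituents are ordered alphabetically, ignoring any di-/tri- multipliers.
Putting it together: 1-chloro-5-methylnonane.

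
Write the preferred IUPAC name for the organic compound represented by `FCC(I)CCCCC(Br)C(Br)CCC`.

The longest continuous carbon chain has 11 atoms, so the parent hydride is undecane.
Choose the numbering such that the substituent locant set {1,2,7,8} is lower than {4,5,10,11} at the first point of difference.
This places bromo groups at C-7 and C-8; a fluoro group at C-1; an iodo group at C-2.
Substituent prefixes are cited in alphabetical order (multiplying prefixes like di-/tri- are ignored for ordering).
The name is 7,8-dibromo-1-fluoro-2-iodoundecane.

7,8-dibromo-1-fluoro-2-iodoundecane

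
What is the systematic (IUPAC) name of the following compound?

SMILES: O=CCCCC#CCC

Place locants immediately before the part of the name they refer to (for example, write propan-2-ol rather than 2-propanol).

oct-5-ynal

The longest carbon chain that includes the –CHO group and the multiple bond has 8 carbons, so the parent hydride is octane.
The principal characteristic group is an aldehyde (terminal –CHO), named with the suffix -al.
The chain contains a C≡C triple bond, so the unsaturation ending is -yne.
Choose the numbering such that the aldehyde carbon is C-1 by definition.
With this numbering: the triple bond between C-5 and C-6.
Putting it together: oct-5-ynal.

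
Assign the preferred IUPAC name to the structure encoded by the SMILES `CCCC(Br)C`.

2-bromopentane

The parent chain contains 5 carbons (pentane).
Choose the numbering such that the substituent locant set {2} is lower than {4} at the first point of difference.
With this numbering: a bromo group at C-2.
Putting it together: 2-bromopentane.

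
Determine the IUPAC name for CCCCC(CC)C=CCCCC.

7-ethylundec-5-ene

The longest chain bearing the multiple bond is 11 carbons long (undecane).
A C=C double bond in the chain gives the infix -ene-.
Choose the numbering such that numbering from this end puts the double bond at C-5 rather than C-6.
That gives the double bond between C-5 and C-6; an ethyl group at C-7.
The name is 7-ethylundec-5-ene.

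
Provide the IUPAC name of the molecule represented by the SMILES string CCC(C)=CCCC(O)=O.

The longest chain bearing the –COOH group and the multiple bond is 7 carbons long (heptane).
The principal characteristic group is a carboxylic acid (terminal –COOH), named with the suffix -oic acid.
There is one C=C double bond, indicated by the ending -ene.
Choose the numbering such that the carboxylic acid carbon is C-1 by definition.
That gives the double bond between C-4 and C-5; a methyl group at C-5.
The name is 5-methylhept-4-enoic acid.

5-methylhept-4-enoic acid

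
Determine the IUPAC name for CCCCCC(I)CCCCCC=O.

7-iodododecanal

The longest carbon chain that includes the –CHO group has 12 carbons, so the parent hydride is dodecane.
The principal characteristic group is an aldehyde (terminal –CHO), named with the suffix -al.
Number the chain so that the aldehyde carbon is C-1 by definition.
That gives an iodo group at C-7.
Putting it together: 7-iodododecanal.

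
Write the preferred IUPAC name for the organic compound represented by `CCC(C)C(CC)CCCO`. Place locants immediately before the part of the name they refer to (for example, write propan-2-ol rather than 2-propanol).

4-ethyl-5-methylheptan-1-ol

The longest chain bearing the –OH group is 7 carbons long (heptane).
An alcohol (–OH) is the principal characteristic group, giving the suffix -ol.
The numbering direction is chosen so that numbering from this end puts the hydroxyl group at C-1 rather than C-7.
With this numbering: the hydroxyl at C-1; an ethyl group at C-4; a methyl group at C-5.
The substituents are ordered alphabetically, ignoring any di-/tri- multipliers.
The name is 4-ethyl-5-methylheptan-1-ol.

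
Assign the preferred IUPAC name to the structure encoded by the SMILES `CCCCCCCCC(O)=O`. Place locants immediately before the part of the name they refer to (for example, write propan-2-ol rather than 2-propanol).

The longest chain bearing the –COOH group is 9 carbons long (nonane).
A carboxylic acid (terminal –COOH) is the principal characteristic group, giving the suffix -oic acid.
The numbering direction is chosen so that the carboxylic acid carbon is C-1 by definition.
Assembling the pieces gives nonanoic acid.

nonanoic acid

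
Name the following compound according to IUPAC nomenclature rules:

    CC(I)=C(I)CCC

Counting along the main chain through the multiple bond gives 6 carbons: the parent is hexane.
The chain contains a C=C double bond, so the unsaturation ending is -ene.
Choose the numbering such that numbering from this end puts the double bond at C-2 rather than C-4.
That gives the double bond between C-2 and C-3; iodo groups at C-2 and C-3.
Assembling the pieces gives 2,3-diiodohex-2-ene.

2,3-diiodohex-2-ene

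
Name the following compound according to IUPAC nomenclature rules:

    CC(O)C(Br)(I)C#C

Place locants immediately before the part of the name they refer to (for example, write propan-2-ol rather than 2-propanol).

The longest carbon chain that includes the –OH group and the multiple bond has 5 carbons, so the parent hydride is pentane.
An alcohol (–OH) is the principal characteristic group, giving the suffix -ol.
A C≡C triple bond in the chain gives the infix -yne-.
Number the chain so that numbering from this end puts the hydroxyl group at C-2 rather than C-4.
That gives the hydroxyl at C-2; the triple bond between C-4 and C-5; a bromo group at C-3; an iodo group at C-3.
Prefixes are listed alphabetically: bromo, iodo.
The name is 3-bromo-3-iodopent-4-yn-2-ol.

3-bromo-3-iodopent-4-yn-2-ol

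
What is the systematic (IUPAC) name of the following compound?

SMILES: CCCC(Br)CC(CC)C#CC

6-bromo-4-ethylnon-2-yne

The longest chain bearing the multiple bond is 9 carbons long (nonane).
A C≡C triple bond in the chain gives the infix -yne-.
Choose the numbering such that numbering from this end puts the triple bond at C-2 rather than C-7.
That gives the triple bond between C-2 and C-3; a bromo group at C-6; an ethyl group at C-4.
Prefixes are listed alphabetically: bromo, ethyl.
Putting it together: 6-bromo-4-ethylnon-2-yne.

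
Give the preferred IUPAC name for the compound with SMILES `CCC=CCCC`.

hept-3-ene

Counting along the main chain through the multiple bond gives 7 carbons: the parent is heptane.
The chain contains a C=C double bond, so the unsaturation ending is -ene.
Number the chain so that numbering from this end puts the double bond at C-3 rather than C-4.
This places the double bond between C-3 and C-4.
Assembling the pieces gives hept-3-ene.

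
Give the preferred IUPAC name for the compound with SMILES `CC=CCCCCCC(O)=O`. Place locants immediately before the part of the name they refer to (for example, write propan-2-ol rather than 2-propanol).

non-7-enoic acid

The longest chain bearing the –COOH group and the multiple bond is 9 carbons long (nonane).
The highest-priority functional group is a carboxylic acid (terminal –COOH), so the name ends in -oic acid.
There is one C=C double bond, indicated by the ending -ene.
The numbering direction is chosen so that the carboxylic acid carbon is C-1 by definition.
That gives the double bond between C-7 and C-8.
Assembling the pieces gives non-7-enoic acid.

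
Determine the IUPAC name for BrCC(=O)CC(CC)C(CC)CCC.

1-bromo-4,5-diethyloctan-2-one

The longest carbon chain that includes the carbonyl has 8 carbons, so the parent hydride is octane.
The highest-priority functional group is a ketone (C=O on an internal carbon), so the name ends in -one.
Choose the numbering such that numbering from this end puts the carbonyl group at C-2 rather than C-7.
With this numbering: the carbonyl at C-2; a bromo group at C-1; ethyl groups at C-4 and C-5.
The substituents are ordered alphabetically, ignoring any di-/tri- multipliers.
Putting it together: 1-bromo-4,5-diethyloctan-2-one.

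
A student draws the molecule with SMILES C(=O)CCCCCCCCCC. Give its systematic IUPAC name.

undecanal

The longest carbon chain that includes the –CHO group has 11 carbons, so the parent hydride is undecane.
An aldehyde (terminal –CHO) is the principal characteristic group, giving the suffix -al.
Choose the numbering such that the aldehyde carbon is C-1 by definition.
Assembling the pieces gives undecanal.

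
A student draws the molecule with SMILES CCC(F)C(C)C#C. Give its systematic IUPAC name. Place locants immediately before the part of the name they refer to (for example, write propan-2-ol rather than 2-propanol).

4-fluoro-3-methylhex-1-yne

The longest carbon chain that includes the multiple bond has 6 carbons, so the parent hydride is hexane.
The chain contains a C≡C triple bond, so the unsaturation ending is -yne.
Number the chain so that numbering from this end puts the triple bond at C-1 rather than C-5.
That gives the triple bond between C-1 and C-2; a fluoro group at C-4; a methyl group at C-3.
Substituent prefixes are cited in alphabetical order (multiplying prefixes like di-/tri- are ignored for ordering).
Assembling the pieces gives 4-fluoro-3-methylhex-1-yne.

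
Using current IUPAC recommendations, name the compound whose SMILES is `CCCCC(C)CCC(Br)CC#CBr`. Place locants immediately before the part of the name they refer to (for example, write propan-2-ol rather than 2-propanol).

Counting along the main chain through the multiple bond gives 11 carbons: the parent is undecane.
A C≡C triple bond in the chain gives the infix -yne-.
The numbering direction is chosen so that numbering from this end puts the triple bond at C-1 rather than C-10.
That gives the triple bond between C-1 and C-2; bromo groups at C-1 and C-4; a methyl group at C-7.
Prefixes are listed alphabetically: bromo, methyl.
Assembling the pieces gives 1,4-dibromo-7-methylundec-1-yne.

1,4-dibromo-7-methylundec-1-yne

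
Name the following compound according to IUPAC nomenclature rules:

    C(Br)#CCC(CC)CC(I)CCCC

The longest chain bearing the multiple bond is 10 carbons long (decane).
A C≡C triple bond in the chain gives the infix -yne-.
The numbering direction is chosen so that numbering from this end puts the triple bond at C-1 rather than C-9.
That gives the triple bond between C-1 and C-2; a bromo group at C-1; an ethyl group at C-4; an iodo group at C-6.
Prefixes are listed alphabetically: bromo, ethyl, iodo.
The name is 1-bromo-4-ethyl-6-iododec-1-yne.

1-bromo-4-ethyl-6-iododec-1-yne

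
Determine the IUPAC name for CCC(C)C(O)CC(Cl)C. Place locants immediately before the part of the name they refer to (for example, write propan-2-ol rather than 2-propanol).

Counting along the main chain through the –OH group gives 7 carbons: the parent is heptane.
An alcohol (–OH) is the principal characteristic group, giving the suffix -ol.
Choose the numbering such that the substituent locant set {2,5} is lower than {3,6} at the first point of difference.
That gives the hydroxyl at C-4; a chloro group at C-2; a methyl group at C-5.
Prefixes are listed alphabetically: chloro, methyl.
The name is 2-chloro-5-methylheptan-4-ol.

2-chloro-5-methylheptan-4-ol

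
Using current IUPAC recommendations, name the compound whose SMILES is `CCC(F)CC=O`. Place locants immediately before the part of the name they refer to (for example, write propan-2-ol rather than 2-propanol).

Counting along the main chain through the –CHO group gives 5 carbons: the parent is pentane.
An aldehyde (terminal –CHO) is the principal characteristic group, giving the suffix -al.
Number the chain so that the aldehyde carbon is C-1 by definition.
This places a fluoro group at C-3.
Assembling the pieces gives 3-fluoropentanal.

3-fluoropentanal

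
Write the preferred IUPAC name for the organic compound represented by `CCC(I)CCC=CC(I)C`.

2,7-diiodonon-3-ene

Counting along the main chain through the multiple bond gives 9 carbons: the parent is nonane.
There is one C=C double bond, indicated by the ending -ene.
Choose the numbering such that numbering from this end puts the double bond at C-3 rather than C-6.
With this numbering: the double bond between C-3 and C-4; iodo groups at C-2 and C-7.
The name is 2,7-diiodonon-3-ene.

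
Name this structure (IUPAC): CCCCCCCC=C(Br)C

Counting along the main chain through the multiple bond gives 10 carbons: the parent is decane.
A C=C double bond in the chain gives the infix -ene-.
The numbering direction is chosen so that numbering from this end puts the double bond at C-2 rather than C-8.
This places the double bond between C-2 and C-3; a bromo group at C-2.
Assembling the pieces gives 2-bromodec-2-ene.

2-bromodec-2-ene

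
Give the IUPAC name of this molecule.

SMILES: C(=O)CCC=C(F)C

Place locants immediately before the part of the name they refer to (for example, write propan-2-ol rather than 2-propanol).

5-fluorohex-4-enal

The longest carbon chain that includes the –CHO group and the multiple bond has 6 carbons, so the parent hydride is hexane.
The principal characteristic group is an aldehyde (terminal –CHO), named with the suffix -al.
The chain contains a C=C double bond, so the unsaturation ending is -ene.
Number the chain so that the aldehyde carbon is C-1 by definition.
This places the double bond between C-4 and C-5; a fluoro group at C-5.
Putting it together: 5-fluorohex-4-enal.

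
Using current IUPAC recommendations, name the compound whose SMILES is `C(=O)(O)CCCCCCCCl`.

The longest carbon chain that includes the –COOH group has 8 carbons, so the parent hydride is octane.
The principal characteristic group is a carboxylic acid (terminal –COOH), named with the suffix -oic acid.
Number the chain so that the carboxylic acid carbon is C-1 by definition.
With this numbering: a chloro group at C-8.
Assembling the pieces gives 8-chlorooctanoic acid.

8-chlorooctanoic acid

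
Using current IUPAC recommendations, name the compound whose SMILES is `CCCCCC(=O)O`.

The longest chain bearing the –COOH group is 6 carbons long (hexane).
A carboxylic acid (terminal –COOH) is the principal characteristic group, giving the suffix -oic acid.
The numbering direction is chosen so that the carboxylic acid carbon is C-1 by definition.
The name is hexanoic acid.

hexanoic acid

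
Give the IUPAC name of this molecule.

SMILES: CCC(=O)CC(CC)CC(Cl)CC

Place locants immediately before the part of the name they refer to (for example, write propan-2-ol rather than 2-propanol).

The longest carbon chain that includes the carbonyl has 9 carbons, so the parent hydride is nonane.
A ketone (C=O on an internal carbon) is the principal characteristic group, giving the suffix -one.
Number the chain so that numbering from this end puts the carbonyl group at C-3 rather than C-7.
This places the carbonyl at C-3; a chloro group at C-7; an ethyl group at C-5.
Substituent prefixes are cited in alphabetical order (multiplying prefixes like di-/tri- are ignored for ordering).
Assembling the pieces gives 7-chloro-5-ethylnonan-3-one.

7-chloro-5-ethylnonan-3-one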